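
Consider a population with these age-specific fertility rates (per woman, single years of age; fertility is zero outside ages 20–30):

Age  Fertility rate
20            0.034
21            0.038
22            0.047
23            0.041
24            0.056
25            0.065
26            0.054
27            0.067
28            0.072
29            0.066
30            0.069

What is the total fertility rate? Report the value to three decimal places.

Sum of ASFRs = 0.034 + 0.038 + 0.047 + 0.041 + 0.056 + 0.065 + 0.054 + 0.067 + 0.072 + 0.066 + 0.069 = 0.609
TFR = 0.609

0.609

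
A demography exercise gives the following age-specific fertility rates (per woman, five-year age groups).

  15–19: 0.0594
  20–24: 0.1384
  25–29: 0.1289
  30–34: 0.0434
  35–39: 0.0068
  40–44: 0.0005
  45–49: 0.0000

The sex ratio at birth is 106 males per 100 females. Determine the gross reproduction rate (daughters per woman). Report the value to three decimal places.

0.916

Proportion female at birth = 100 / (100 + 106) = 0.48544.
Sum of ASFRs = 0.0594 + 0.1384 + 0.1289 + 0.0434 + 0.0068 + 0.0005 + 0.0000 = 0.3774
TFR = 5 × 0.3774 = 1.887
GRR = 0.48544 × 1.887 = 0.91603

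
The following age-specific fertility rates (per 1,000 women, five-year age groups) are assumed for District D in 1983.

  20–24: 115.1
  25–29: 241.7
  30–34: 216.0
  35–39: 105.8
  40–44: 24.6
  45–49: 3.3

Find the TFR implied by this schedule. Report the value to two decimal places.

3.53

Sum of ASFRs = 115.1 + 241.7 + 216.0 + 105.8 + 24.6 + 3.3 = 706.5
TFR = 5 × 706.5 / 1000 = 3.5325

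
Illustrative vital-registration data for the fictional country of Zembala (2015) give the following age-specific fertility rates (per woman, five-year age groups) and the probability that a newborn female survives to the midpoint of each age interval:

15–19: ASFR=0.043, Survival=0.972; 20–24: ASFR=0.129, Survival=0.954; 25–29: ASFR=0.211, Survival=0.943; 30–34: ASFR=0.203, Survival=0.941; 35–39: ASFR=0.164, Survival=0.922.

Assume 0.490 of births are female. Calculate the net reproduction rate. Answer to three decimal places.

1.730

Proportion female at birth = 0.490.
Weighting each age-specific rate by interval width and survival:
  15–19: 5 × 0.043 × 0.972 = 0.20898
  20–24: 5 × 0.129 × 0.954 = 0.61533
  25–29: 5 × 0.211 × 0.943 = 0.99487
  30–34: 5 × 0.203 × 0.941 = 0.95512
  35–39: 5 × 0.164 × 0.922 = 0.75604
Sum = 3.53034
NRR = 0.490 × 3.53034 = 1.72987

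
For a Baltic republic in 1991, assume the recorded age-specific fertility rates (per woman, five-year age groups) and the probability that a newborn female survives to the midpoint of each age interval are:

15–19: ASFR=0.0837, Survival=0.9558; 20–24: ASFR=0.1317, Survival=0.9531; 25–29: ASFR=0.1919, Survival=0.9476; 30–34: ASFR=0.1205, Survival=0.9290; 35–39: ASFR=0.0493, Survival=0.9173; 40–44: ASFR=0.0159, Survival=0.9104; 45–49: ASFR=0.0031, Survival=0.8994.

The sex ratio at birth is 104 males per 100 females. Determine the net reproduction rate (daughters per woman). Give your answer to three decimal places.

1.377

Proportion female at birth = 100 / (100 + 104) = 0.49020.
Each age group contributes 5 × ASFR × survival:
  15–19: 5 × 0.0837 × 0.9558 = 0.40000
  20–24: 5 × 0.1317 × 0.9531 = 0.62762
  25–29: 5 × 0.1919 × 0.9476 = 0.90922
  30–34: 5 × 0.1205 × 0.9290 = 0.55972
  35–39: 5 × 0.0493 × 0.9173 = 0.22611
  40–44: 5 × 0.0159 × 0.9104 = 0.07238
  45–49: 5 × 0.0031 × 0.8994 = 0.01394
Sum = 2.80899
NRR = 0.49020 × 2.80899 = 1.37697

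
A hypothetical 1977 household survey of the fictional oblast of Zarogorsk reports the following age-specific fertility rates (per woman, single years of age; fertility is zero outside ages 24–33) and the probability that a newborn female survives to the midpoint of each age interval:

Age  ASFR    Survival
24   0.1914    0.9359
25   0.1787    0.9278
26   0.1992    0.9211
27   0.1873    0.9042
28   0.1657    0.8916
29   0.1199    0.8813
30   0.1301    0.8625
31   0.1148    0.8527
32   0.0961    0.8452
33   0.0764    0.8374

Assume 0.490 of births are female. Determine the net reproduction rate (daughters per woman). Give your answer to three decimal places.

0.640

Proportion female at birth = 0.490.
Weighting each age-specific rate by interval width and survival:
  24: 1 × 0.1914 × 0.9359 = 0.17913
  25: 1 × 0.1787 × 0.9278 = 0.16580
  26: 1 × 0.1992 × 0.9211 = 0.18348
  27: 1 × 0.1873 × 0.9042 = 0.16936
  28: 1 × 0.1657 × 0.8916 = 0.14774
  29: 1 × 0.1199 × 0.8813 = 0.10567
  30: 1 × 0.1301 × 0.8625 = 0.11221
  31: 1 × 0.1148 × 0.8527 = 0.09789
  32: 1 × 0.0961 × 0.8452 = 0.08122
  33: 1 × 0.0764 × 0.8374 = 0.06398
Sum = 1.30648
NRR = 0.490 × 1.30648 = 0.64018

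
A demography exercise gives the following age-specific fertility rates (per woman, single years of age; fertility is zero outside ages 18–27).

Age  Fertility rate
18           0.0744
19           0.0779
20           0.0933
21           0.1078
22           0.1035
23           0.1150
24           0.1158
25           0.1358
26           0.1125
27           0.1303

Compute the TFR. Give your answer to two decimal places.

Sum of ASFRs = 0.0744 + 0.0779 + 0.0933 + 0.1078 + 0.1035 + 0.1150 + 0.1158 + 0.1358 + 0.1125 + 0.1303 = 1.0663
TFR = 1.0663

1.07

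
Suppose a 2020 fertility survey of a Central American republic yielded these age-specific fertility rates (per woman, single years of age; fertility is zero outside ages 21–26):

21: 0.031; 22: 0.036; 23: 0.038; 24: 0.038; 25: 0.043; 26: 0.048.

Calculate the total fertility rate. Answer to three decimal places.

0.234

Sum of ASFRs = 0.031 + 0.036 + 0.038 + 0.038 + 0.043 + 0.048 = 0.234
TFR = 0.234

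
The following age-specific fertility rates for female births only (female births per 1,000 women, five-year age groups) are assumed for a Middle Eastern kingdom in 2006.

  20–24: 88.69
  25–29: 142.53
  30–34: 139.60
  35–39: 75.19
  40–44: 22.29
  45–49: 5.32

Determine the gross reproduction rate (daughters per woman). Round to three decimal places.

Sum of female ASFRs = 88.69 + 142.53 + 139.60 + 75.19 + 22.29 + 5.32 = 473.62
GRR = 5 × 473.62 / 1000 = 2.3681

2.368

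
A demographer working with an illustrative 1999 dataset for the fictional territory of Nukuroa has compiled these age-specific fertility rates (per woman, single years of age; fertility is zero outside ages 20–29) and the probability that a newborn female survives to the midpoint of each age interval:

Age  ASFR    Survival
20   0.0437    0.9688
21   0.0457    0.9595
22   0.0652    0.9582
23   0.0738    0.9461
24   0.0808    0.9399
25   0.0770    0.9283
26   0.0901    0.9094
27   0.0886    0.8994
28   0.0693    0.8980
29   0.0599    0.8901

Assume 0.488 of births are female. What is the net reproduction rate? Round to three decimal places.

Proportion female at birth = 0.488.
Each age group contributes 1 × ASFR × survival:
  20: 1 × 0.0437 × 0.9688 = 0.04234
  21: 1 × 0.0457 × 0.9595 = 0.04385
  22: 1 × 0.0652 × 0.9582 = 0.06247
  23: 1 × 0.0738 × 0.9461 = 0.06982
  24: 1 × 0.0808 × 0.9399 = 0.07594
  25: 1 × 0.0770 × 0.9283 = 0.07148
  26: 1 × 0.0901 × 0.9094 = 0.08194
  27: 1 × 0.0886 × 0.8994 = 0.07969
  28: 1 × 0.0693 × 0.8980 = 0.06223
  29: 1 × 0.0599 × 0.8901 = 0.05332
Sum = 0.64308
NRR = 0.488 × 0.64308 = 0.31382

0.314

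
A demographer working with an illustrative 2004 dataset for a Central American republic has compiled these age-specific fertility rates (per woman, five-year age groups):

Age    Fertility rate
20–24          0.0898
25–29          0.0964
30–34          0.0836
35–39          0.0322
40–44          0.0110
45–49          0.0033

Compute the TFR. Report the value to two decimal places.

Sum of ASFRs = 0.0898 + 0.0964 + 0.0836 + 0.0322 + 0.0110 + 0.0033 = 0.3163
TFR = 5 × 0.3163 = 1.5815

1.58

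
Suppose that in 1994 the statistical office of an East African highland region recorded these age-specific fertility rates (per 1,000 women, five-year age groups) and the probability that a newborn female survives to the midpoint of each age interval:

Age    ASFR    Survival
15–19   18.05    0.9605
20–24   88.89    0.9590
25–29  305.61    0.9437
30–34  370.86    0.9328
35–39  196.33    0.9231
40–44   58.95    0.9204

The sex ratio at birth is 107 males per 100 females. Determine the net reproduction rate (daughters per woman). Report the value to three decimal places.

Proportion female at birth = 100 / (100 + 107) = 0.48309.
Weighting each age-specific rate by interval width and survival:
  15–19: 5 × 18.05/1000 × 0.9605 = 0.08669
  20–24: 5 × 88.89/1000 × 0.9590 = 0.42623
  25–29: 5 × 305.61/1000 × 0.9437 = 1.44202
  30–34: 5 × 370.86/1000 × 0.9328 = 1.72969
  35–39: 5 × 196.33/1000 × 0.9231 = 0.90616
  40–44: 5 × 58.95/1000 × 0.9204 = 0.27129
Sum = 4.86208
NRR = 0.48309 × 4.86208 = 2.34882

2.349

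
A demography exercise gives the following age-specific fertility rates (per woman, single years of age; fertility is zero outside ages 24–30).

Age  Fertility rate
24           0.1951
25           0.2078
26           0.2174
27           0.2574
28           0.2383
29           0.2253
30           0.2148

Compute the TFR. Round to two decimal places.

Sum of ASFRs = 0.1951 + 0.2078 + 0.2174 + 0.2574 + 0.2383 + 0.2253 + 0.2148 = 1.5561
TFR = 1.5561

1.56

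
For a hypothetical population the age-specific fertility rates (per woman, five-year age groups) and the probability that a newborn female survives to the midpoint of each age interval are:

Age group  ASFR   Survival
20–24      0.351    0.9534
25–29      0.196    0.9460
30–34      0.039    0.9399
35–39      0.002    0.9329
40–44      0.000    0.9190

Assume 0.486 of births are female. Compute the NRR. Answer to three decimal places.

1.357

Proportion female at birth = 0.486.
Per-age-group product (5 × ASFR × survival probability):
  20–24: 5 × 0.351 × 0.9534 = 1.67322
  25–29: 5 × 0.196 × 0.9460 = 0.92708
  30–34: 5 × 0.039 × 0.9399 = 0.18328
  35–39: 5 × 0.002 × 0.9329 = 0.00933
  40–44: 5 × 0.000 × 0.9190 = 0.00000
Sum = 2.79291
NRR = 0.486 × 2.79291 = 1.35735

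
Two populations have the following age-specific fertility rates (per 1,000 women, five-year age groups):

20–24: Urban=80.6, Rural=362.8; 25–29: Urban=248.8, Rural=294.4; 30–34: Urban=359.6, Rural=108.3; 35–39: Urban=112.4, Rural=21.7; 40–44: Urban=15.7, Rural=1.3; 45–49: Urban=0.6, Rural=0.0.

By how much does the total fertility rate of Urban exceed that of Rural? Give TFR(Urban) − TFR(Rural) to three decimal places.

Urban:
  Sum of ASFRs = 80.6 + 248.8 + 359.6 + 112.4 + 15.7 + 0.6 = 817.7
  TFR = 5 × 817.7 / 1000 = 4.0885
Rural:
  Sum of ASFRs = 362.8 + 294.4 + 108.3 + 21.7 + 1.3 + 0.0 = 788.5
  TFR = 5 × 788.5 / 1000 = 3.9425
Difference = 4.0885 − 3.9425 = 0.146

0.146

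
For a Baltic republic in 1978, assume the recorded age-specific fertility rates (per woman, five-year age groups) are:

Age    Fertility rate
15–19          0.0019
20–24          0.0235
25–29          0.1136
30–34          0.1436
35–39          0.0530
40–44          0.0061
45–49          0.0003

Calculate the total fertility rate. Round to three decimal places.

Sum of ASFRs = 0.0019 + 0.0235 + 0.1136 + 0.1436 + 0.0530 + 0.0061 + 0.0003 = 0.3420
TFR = 5 × 0.3420 = 1.71

1.710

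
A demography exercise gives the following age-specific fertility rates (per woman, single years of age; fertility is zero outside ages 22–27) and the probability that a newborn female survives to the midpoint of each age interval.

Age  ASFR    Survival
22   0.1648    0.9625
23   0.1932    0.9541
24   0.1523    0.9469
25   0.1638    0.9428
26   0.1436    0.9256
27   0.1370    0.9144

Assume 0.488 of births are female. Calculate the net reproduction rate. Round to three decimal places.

0.439

Proportion female at birth = 0.488.
Weighting each age-specific rate by interval width and survival:
  22: 1 × 0.1648 × 0.9625 = 0.15862
  23: 1 × 0.1932 × 0.9541 = 0.18433
  24: 1 × 0.1523 × 0.9469 = 0.14421
  25: 1 × 0.1638 × 0.9428 = 0.15443
  26: 1 × 0.1436 × 0.9256 = 0.13292
  27: 1 × 0.1370 × 0.9144 = 0.12527
Sum = 0.89978
NRR = 0.488 × 0.89978 = 0.43909
NRR < 1, so the cohort does not fully replace itself.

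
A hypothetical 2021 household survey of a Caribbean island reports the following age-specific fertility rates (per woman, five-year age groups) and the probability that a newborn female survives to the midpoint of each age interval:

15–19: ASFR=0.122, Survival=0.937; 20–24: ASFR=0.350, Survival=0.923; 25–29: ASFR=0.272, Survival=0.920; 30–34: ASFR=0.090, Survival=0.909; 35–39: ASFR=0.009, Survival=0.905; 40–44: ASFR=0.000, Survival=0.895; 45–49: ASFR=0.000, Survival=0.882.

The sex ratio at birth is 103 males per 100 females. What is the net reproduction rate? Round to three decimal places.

1.915

Proportion female at birth = 100 / (100 + 103) = 0.49261.
Weighting each age-specific rate by interval width and survival:
  15–19: 5 × 0.122 × 0.937 = 0.57157
  20–24: 5 × 0.350 × 0.923 = 1.61525
  25–29: 5 × 0.272 × 0.920 = 1.25120
  30–34: 5 × 0.090 × 0.909 = 0.40905
  35–39: 5 × 0.009 × 0.905 = 0.04073
  40–44: 5 × 0.000 × 0.895 = 0.00000
  45–49: 5 × 0.000 × 0.882 = 0.00000
Sum = 3.88780
NRR = 0.49261 × 3.88780 = 1.91517
An NRR exceeding 1 indicates intrinsic growth under these rates.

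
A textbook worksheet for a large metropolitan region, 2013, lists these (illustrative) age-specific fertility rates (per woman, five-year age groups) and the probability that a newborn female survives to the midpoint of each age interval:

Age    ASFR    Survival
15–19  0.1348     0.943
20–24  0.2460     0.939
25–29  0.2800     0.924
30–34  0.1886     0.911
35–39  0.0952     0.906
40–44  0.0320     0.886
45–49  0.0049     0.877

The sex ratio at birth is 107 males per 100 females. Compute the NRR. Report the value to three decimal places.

Proportion female at birth = 100 / (100 + 107) = 0.48309.
Each age group contributes 5 × ASFR × survival:
  15–19: 5 × 0.1348 × 0.943 = 0.63558
  20–24: 5 × 0.2460 × 0.939 = 1.15497
  25–29: 5 × 0.2800 × 0.924 = 1.29360
  30–34: 5 × 0.1886 × 0.911 = 0.85907
  35–39: 5 × 0.0952 × 0.906 = 0.43126
  40–44: 5 × 0.0320 × 0.886 = 0.14176
  45–49: 5 × 0.0049 × 0.877 = 0.02149
Sum = 4.53773
NRR = 0.48309 × 4.53773 = 2.19213

2.192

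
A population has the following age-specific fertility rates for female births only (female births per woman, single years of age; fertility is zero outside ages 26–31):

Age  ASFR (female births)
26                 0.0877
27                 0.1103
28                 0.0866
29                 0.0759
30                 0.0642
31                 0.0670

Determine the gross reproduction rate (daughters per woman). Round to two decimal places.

Sum of female ASFRs = 0.0877 + 0.1103 + 0.0866 + 0.0759 + 0.0642 + 0.0670 = 0.4917
GRR = 0.4917

0.49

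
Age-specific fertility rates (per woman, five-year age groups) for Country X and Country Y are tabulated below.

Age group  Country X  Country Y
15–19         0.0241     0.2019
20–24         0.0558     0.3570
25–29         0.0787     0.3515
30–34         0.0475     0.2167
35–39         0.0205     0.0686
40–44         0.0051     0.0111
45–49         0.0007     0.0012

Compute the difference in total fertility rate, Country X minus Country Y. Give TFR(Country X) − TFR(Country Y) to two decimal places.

-4.88

Country X:
  Sum of ASFRs = 0.0241 + 0.0558 + 0.0787 + 0.0475 + 0.0205 + 0.0051 + 0.0007 = 0.2324
  TFR = 5 × 0.2324 = 1.162
Country Y:
  Sum of ASFRs = 0.2019 + 0.3570 + 0.3515 + 0.2167 + 0.0686 + 0.0111 + 0.0012 = 1.2080
  TFR = 5 × 1.2080 = 6.04
Difference = 1.162 − 6.04 = -4.878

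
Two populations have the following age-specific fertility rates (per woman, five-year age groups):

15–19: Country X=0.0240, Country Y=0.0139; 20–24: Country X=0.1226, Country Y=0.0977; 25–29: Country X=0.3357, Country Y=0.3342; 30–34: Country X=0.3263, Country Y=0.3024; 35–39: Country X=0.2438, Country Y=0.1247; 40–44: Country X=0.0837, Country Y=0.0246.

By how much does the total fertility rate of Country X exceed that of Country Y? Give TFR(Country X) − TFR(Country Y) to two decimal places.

Country X:
  Sum of ASFRs = 0.0240 + 0.1226 + 0.3357 + 0.3263 + 0.2438 + 0.0837 = 1.1361
  TFR = 5 × 1.1361 = 5.6805
Country Y:
  Sum of ASFRs = 0.0139 + 0.0977 + 0.3342 + 0.3024 + 0.1247 + 0.0246 = 0.8975
  TFR = 5 × 0.8975 = 4.4875
Difference = 5.6805 − 4.4875 = 1.193

1.19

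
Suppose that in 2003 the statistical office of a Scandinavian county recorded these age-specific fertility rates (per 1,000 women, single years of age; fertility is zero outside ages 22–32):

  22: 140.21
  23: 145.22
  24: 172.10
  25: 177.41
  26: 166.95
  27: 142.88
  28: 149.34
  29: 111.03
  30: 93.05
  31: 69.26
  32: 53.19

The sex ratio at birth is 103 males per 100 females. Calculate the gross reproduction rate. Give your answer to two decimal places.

Proportion female at birth = 100 / (100 + 103) = 0.49261.
Sum of ASFRs = 140.21 + 145.22 + 172.10 + 177.41 + 166.95 + 142.88 + 149.34 + 111.03 + 93.05 + 69.26 + 53.19 = 1420.64
TFR = 1420.64 / 1000 = 1.42064
GRR = 0.49261 × 1.42064 = 0.69982

0.70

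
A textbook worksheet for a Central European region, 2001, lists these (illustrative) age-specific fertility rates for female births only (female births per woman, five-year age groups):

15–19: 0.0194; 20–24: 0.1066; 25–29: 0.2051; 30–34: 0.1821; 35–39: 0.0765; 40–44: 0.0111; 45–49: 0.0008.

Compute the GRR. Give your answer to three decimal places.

Sum of female ASFRs = 0.0194 + 0.1066 + 0.2051 + 0.1821 + 0.0765 + 0.0111 + 0.0008 = 0.6016
GRR = 5 × 0.6016 = 3.008

3.008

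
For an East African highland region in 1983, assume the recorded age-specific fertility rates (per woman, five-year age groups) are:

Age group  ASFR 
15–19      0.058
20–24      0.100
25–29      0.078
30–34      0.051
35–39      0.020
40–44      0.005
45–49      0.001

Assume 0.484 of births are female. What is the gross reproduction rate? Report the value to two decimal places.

0.76

Proportion female at birth = 0.484.
Sum of ASFRs = 0.058 + 0.100 + 0.078 + 0.051 + 0.020 + 0.005 + 0.001 = 0.313
TFR = 5 × 0.313 = 1.565
GRR = 0.484 × 1.565 = 0.75746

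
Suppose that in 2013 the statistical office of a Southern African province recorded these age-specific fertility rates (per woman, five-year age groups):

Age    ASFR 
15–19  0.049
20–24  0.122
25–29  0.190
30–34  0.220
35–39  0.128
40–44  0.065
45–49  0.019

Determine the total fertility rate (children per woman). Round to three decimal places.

Sum of ASFRs = 0.049 + 0.122 + 0.190 + 0.220 + 0.128 + 0.065 + 0.019 = 0.793
TFR = 5 × 0.793 = 3.965

3.965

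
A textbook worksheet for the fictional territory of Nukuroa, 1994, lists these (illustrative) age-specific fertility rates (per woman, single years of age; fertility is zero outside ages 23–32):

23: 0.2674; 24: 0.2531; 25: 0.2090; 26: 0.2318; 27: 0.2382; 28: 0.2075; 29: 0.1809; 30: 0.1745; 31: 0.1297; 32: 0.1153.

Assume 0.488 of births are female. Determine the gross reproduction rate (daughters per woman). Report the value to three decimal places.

Proportion female at birth = 0.488.
Sum of ASFRs = 0.2674 + 0.2531 + 0.2090 + 0.2318 + 0.2382 + 0.2075 + 0.1809 + 0.1745 + 0.1297 + 0.1153 = 2.0074
TFR = 2.0074
GRR = 0.488 × 2.0074 = 0.97961

0.980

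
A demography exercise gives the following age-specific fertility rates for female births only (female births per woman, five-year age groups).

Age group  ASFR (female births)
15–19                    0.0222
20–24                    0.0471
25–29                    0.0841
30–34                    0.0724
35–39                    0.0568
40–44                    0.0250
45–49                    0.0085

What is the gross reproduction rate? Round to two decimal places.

Sum of female ASFRs = 0.0222 + 0.0471 + 0.0841 + 0.0724 + 0.0568 + 0.0250 + 0.0085 = 0.3161
GRR = 5 × 0.3161 = 1.5805

1.58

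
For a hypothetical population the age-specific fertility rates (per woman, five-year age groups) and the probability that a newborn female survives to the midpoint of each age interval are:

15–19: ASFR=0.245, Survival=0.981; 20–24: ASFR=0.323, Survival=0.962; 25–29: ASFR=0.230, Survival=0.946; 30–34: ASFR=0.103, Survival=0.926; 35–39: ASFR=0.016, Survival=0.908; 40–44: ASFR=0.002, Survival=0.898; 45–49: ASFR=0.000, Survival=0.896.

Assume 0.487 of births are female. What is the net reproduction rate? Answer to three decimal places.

Proportion female at birth = 0.487.
Each age group contributes 5 × ASFR × survival:
  15–19: 5 × 0.245 × 0.981 = 1.20173
  20–24: 5 × 0.323 × 0.962 = 1.55363
  25–29: 5 × 0.230 × 0.946 = 1.08790
  30–34: 5 × 0.103 × 0.926 = 0.47689
  35–39: 5 × 0.016 × 0.908 = 0.07264
  40–44: 5 × 0.002 × 0.898 = 0.00898
  45–49: 5 × 0.000 × 0.896 = 0.00000
Sum = 4.40177
NRR = 0.487 × 4.40177 = 2.14366
An NRR exceeding 1 indicates intrinsic growth under these rates.

2.144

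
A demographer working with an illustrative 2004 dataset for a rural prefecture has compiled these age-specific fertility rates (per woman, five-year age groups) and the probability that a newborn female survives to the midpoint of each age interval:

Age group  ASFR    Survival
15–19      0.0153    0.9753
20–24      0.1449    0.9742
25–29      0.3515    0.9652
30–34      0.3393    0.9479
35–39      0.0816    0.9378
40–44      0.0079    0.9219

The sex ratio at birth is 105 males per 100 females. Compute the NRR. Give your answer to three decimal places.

2.197

Proportion female at birth = 100 / (100 + 105) = 0.48780.
Per-age-group product (5 × ASFR × survival probability):
  15–19: 5 × 0.0153 × 0.9753 = 0.07461
  20–24: 5 × 0.1449 × 0.9742 = 0.70581
  25–29: 5 × 0.3515 × 0.9652 = 1.69634
  30–34: 5 × 0.3393 × 0.9479 = 1.60811
  35–39: 5 × 0.0816 × 0.9378 = 0.38262
  40–44: 5 × 0.0079 × 0.9219 = 0.03642
Sum = 4.50391
NRR = 0.48780 × 4.50391 = 2.19701
NRR > 1, so each generation more than replaces itself.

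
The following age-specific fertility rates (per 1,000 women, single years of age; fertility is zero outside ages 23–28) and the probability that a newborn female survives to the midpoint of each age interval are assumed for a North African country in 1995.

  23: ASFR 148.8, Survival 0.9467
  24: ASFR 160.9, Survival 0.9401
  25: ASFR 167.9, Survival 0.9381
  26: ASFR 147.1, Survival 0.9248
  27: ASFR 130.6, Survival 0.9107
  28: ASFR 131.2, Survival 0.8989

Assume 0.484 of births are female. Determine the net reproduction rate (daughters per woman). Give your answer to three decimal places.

0.398

Proportion female at birth = 0.484.
Weighting each age-specific rate by interval width and survival:
  23: 1 × 148.8/1000 × 0.9467 = 0.14087
  24: 1 × 160.9/1000 × 0.9401 = 0.15126
  25: 1 × 167.9/1000 × 0.9381 = 0.15751
  26: 1 × 147.1/1000 × 0.9248 = 0.13604
  27: 1 × 130.6/1000 × 0.9107 = 0.11894
  28: 1 × 131.2/1000 × 0.8989 = 0.11794
Sum = 0.82256
NRR = 0.484 × 0.82256 = 0.39812
NRR < 1, so the cohort does not fully replace itself.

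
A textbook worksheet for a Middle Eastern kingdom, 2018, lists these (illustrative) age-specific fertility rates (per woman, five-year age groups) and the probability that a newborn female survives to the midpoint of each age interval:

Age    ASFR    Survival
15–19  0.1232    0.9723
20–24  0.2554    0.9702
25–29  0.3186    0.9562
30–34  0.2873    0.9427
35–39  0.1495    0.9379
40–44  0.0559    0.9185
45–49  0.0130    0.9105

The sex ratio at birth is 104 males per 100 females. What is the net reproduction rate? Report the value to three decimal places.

Proportion female at birth = 100 / (100 + 104) = 0.49020.
Survival-weighted fertility by age (5·fₓ·Sₓ):
  15–19: 5 × 0.1232 × 0.9723 = 0.59894
  20–24: 5 × 0.2554 × 0.9702 = 1.23895
  25–29: 5 × 0.3186 × 0.9562 = 1.52323
  30–34: 5 × 0.2873 × 0.9427 = 1.35419
  35–39: 5 × 0.1495 × 0.9379 = 0.70108
  40–44: 5 × 0.0559 × 0.9185 = 0.25672
  45–49: 5 × 0.0130 × 0.9105 = 0.05918
Sum = 5.73229
NRR = 0.49020 × 5.73229 = 2.80997
With NRR above 1 the population is above replacement fertility.

2.810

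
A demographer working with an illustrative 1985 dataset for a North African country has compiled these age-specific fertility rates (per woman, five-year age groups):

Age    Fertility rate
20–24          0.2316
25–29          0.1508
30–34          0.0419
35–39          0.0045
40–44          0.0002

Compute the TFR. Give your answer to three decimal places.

2.145

Sum of ASFRs = 0.2316 + 0.1508 + 0.0419 + 0.0045 + 0.0002 = 0.4290
TFR = 5 × 0.4290 = 2.145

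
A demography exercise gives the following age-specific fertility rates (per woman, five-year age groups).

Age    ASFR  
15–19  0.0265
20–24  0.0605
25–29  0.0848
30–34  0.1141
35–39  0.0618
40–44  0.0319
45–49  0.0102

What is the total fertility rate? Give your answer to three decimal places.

1.949

Sum of ASFRs = 0.0265 + 0.0605 + 0.0848 + 0.1141 + 0.0618 + 0.0319 + 0.0102 = 0.3898
TFR = 5 × 0.3898 = 1.949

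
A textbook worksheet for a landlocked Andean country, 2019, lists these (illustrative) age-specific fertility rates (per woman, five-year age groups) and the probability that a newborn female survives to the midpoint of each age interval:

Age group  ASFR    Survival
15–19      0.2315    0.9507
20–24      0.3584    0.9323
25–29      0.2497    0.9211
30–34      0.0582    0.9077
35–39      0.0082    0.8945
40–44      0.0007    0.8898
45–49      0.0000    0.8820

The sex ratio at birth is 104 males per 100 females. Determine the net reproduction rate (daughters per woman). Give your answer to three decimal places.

2.071

Proportion female at birth = 100 / (100 + 104) = 0.49020.
Weighting each age-specific rate by interval width and survival:
  15–19: 5 × 0.2315 × 0.9507 = 1.10044
  20–24: 5 × 0.3584 × 0.9323 = 1.67068
  25–29: 5 × 0.2497 × 0.9211 = 1.14999
  30–34: 5 × 0.0582 × 0.9077 = 0.26414
  35–39: 5 × 0.0082 × 0.8945 = 0.03667
  40–44: 5 × 0.0007 × 0.8898 = 0.00311
  45–49: 5 × 0.0000 × 0.8820 = 0.00000
Sum = 4.22503
NRR = 0.49020 × 4.22503 = 2.07111
With NRR above 1 the population is above replacement fertility.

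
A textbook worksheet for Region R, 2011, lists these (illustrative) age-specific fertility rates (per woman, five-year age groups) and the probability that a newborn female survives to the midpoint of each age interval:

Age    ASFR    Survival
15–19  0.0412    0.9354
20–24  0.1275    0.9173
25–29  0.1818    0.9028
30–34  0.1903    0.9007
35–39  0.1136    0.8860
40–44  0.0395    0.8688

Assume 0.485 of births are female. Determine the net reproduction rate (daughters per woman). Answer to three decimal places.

Proportion female at birth = 0.485.
Per-age-group product (5 × ASFR × survival probability):
  15–19: 5 × 0.0412 × 0.9354 = 0.19269
  20–24: 5 × 0.1275 × 0.9173 = 0.58478
  25–29: 5 × 0.1818 × 0.9028 = 0.82065
  30–34: 5 × 0.1903 × 0.9007 = 0.85702
  35–39: 5 × 0.1136 × 0.8860 = 0.50325
  40–44: 5 × 0.0395 × 0.8688 = 0.17159
Sum = 3.12998
NRR = 0.485 × 3.12998 = 1.51804

1.518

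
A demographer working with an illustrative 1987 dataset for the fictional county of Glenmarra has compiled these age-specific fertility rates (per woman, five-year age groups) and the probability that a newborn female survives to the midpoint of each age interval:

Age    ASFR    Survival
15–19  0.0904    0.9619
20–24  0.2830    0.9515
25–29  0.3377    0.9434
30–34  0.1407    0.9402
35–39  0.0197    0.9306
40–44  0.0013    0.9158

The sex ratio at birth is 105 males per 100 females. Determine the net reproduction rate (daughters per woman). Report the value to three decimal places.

2.016

Proportion female at birth = 100 / (100 + 105) = 0.48780.
Survival-weighted fertility by age (5·fₓ·Sₓ):
  15–19: 5 × 0.0904 × 0.9619 = 0.43478
  20–24: 5 × 0.2830 × 0.9515 = 1.34637
  25–29: 5 × 0.3377 × 0.9434 = 1.59293
  30–34: 5 × 0.1407 × 0.9402 = 0.66143
  35–39: 5 × 0.0197 × 0.9306 = 0.09166
  40–44: 5 × 0.0013 × 0.9158 = 0.00595
Sum = 4.13312
NRR = 0.48780 × 4.13312 = 2.01614
With NRR above 1 the population is above replacement fertility.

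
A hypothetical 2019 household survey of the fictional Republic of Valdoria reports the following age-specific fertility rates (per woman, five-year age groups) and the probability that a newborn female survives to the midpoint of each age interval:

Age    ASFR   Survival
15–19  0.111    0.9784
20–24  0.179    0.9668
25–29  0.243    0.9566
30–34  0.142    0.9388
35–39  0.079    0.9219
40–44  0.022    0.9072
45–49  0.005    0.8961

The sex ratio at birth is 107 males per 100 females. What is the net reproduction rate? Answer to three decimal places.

Proportion female at birth = 100 / (100 + 107) = 0.48309.
Per-age-group product (5 × ASFR × survival probability):
  15–19: 5 × 0.111 × 0.9784 = 0.54301
  20–24: 5 × 0.179 × 0.9668 = 0.86529
  25–29: 5 × 0.243 × 0.9566 = 1.16227
  30–34: 5 × 0.142 × 0.9388 = 0.66655
  35–39: 5 × 0.079 × 0.9219 = 0.36415
  40–44: 5 × 0.022 × 0.9072 = 0.09979
  45–49: 5 × 0.005 × 0.8961 = 0.02240
Sum = 3.72346
NRR = 0.48309 × 3.72346 = 1.79877
An NRR exceeding 1 indicates intrinsic growth under these rates.

1.799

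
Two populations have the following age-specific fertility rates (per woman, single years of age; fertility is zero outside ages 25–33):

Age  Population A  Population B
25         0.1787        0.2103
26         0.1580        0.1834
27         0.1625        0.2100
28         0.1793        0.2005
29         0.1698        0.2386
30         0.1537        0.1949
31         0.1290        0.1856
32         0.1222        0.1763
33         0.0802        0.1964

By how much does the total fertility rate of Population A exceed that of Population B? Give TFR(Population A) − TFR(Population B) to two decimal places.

-0.46

Population A:
  Sum of ASFRs = 0.1787 + 0.1580 + 0.1625 + 0.1793 + 0.1698 + 0.1537 + 0.1290 + 0.1222 + 0.0802 = 1.3334
  TFR = 1.3334
Population B:
  Sum of ASFRs = 0.2103 + 0.1834 + 0.2100 + 0.2005 + 0.2386 + 0.1949 + 0.1856 + 0.1763 + 0.1964 = 1.7960
  TFR = 1.796
Difference = 1.3334 − 1.796 = -0.4626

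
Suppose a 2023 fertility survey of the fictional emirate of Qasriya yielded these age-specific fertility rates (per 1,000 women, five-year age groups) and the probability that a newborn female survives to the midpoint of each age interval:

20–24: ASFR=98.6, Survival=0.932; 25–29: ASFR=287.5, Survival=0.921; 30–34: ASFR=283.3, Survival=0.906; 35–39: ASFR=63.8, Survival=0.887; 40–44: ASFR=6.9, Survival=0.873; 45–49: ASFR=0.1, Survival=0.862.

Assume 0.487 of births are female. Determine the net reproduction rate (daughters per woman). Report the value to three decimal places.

1.646

Proportion female at birth = 0.487.
Per-age-group product (5 × ASFR × survival probability):
  20–24: 5 × 98.6/1000 × 0.932 = 0.45948
  25–29: 5 × 287.5/1000 × 0.921 = 1.32394
  30–34: 5 × 283.3/1000 × 0.906 = 1.28335
  35–39: 5 × 63.8/1000 × 0.887 = 0.28295
  40–44: 5 × 6.9/1000 × 0.873 = 0.03012
  45–49: 5 × 0.1/1000 × 0.862 = 0.00043
Sum = 3.38027
NRR = 0.487 × 3.38027 = 1.64619
NRR > 1, so each generation more than replaces itself.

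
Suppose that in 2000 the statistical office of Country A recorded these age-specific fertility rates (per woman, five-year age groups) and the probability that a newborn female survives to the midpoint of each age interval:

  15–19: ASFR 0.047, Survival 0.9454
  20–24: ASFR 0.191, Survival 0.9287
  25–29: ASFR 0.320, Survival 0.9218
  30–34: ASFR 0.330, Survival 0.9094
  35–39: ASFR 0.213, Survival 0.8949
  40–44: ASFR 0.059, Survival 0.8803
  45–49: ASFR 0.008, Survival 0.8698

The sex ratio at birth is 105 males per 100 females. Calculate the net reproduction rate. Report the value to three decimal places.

2.601

Proportion female at birth = 100 / (100 + 105) = 0.48780.
Weighting each age-specific rate by interval width and survival:
  15–19: 5 × 0.047 × 0.9454 = 0.22217
  20–24: 5 × 0.191 × 0.9287 = 0.88691
  25–29: 5 × 0.320 × 0.9218 = 1.47488
  30–34: 5 × 0.330 × 0.9094 = 1.50051
  35–39: 5 × 0.213 × 0.8949 = 0.95307
  40–44: 5 × 0.059 × 0.8803 = 0.25969
  45–49: 5 × 0.008 × 0.8698 = 0.03479
Sum = 5.33202
NRR = 0.48780 × 5.33202 = 2.60096
With NRR above 1 the population is above replacement fertility.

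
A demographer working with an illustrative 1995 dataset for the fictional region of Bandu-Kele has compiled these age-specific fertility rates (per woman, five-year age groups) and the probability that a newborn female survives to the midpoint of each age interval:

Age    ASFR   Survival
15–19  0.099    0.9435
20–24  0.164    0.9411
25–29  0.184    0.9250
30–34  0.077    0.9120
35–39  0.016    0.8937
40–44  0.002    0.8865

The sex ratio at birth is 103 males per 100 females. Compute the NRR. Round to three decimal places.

1.242

Proportion female at birth = 100 / (100 + 103) = 0.49261.
Survival-weighted fertility by age (5·fₓ·Sₓ):
  15–19: 5 × 0.099 × 0.9435 = 0.46703
  20–24: 5 × 0.164 × 0.9411 = 0.77170
  25–29: 5 × 0.184 × 0.9250 = 0.85100
  30–34: 5 × 0.077 × 0.9120 = 0.35112
  35–39: 5 × 0.016 × 0.8937 = 0.07150
  40–44: 5 × 0.002 × 0.8865 = 0.00887
Sum = 2.52122
NRR = 0.49261 × 2.52122 = 1.24198
With NRR above 1 the population is above replacement fertility.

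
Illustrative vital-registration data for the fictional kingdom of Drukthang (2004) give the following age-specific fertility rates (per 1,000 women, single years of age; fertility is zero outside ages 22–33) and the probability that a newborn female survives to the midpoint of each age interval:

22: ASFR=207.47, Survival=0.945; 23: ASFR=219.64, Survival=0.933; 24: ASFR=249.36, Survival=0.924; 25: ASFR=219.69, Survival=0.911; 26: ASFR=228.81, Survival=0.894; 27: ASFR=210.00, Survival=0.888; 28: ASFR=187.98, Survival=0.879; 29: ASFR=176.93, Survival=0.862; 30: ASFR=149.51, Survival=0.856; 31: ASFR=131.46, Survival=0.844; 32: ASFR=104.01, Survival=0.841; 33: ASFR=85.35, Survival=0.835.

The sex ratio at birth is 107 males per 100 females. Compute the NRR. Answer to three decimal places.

Proportion female at birth = 100 / (100 + 107) = 0.48309.
Per-age-group product (1 × ASFR × survival probability):
  22: 1 × 207.47/1000 × 0.945 = 0.19606
  23: 1 × 219.64/1000 × 0.933 = 0.20492
  24: 1 × 249.36/1000 × 0.924 = 0.23041
  25: 1 × 219.69/1000 × 0.911 = 0.20014
  26: 1 × 228.81/1000 × 0.894 = 0.20456
  27: 1 × 210.00/1000 × 0.888 = 0.18648
  28: 1 × 187.98/1000 × 0.879 = 0.16523
  29: 1 × 176.93/1000 × 0.862 = 0.15251
  30: 1 × 149.51/1000 × 0.856 = 0.12798
  31: 1 × 131.46/1000 × 0.844 = 0.11095
  32: 1 × 104.01/1000 × 0.841 = 0.08747
  33: 1 × 85.35/1000 × 0.835 = 0.07127
Sum = 1.93798
NRR = 0.48309 × 1.93798 = 0.93622
An NRR under 1 implies long-run decline under these rates.

0.936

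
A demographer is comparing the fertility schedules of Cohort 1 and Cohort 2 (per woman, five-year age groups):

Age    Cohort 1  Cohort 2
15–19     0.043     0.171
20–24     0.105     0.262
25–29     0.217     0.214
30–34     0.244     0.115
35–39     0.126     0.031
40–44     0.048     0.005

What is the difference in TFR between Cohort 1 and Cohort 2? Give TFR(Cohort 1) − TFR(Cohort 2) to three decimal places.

-0.075

Cohort 1:
  Sum of ASFRs = 0.043 + 0.105 + 0.217 + 0.244 + 0.126 + 0.048 = 0.783
  TFR = 5 × 0.783 = 3.915
Cohort 2:
  Sum of ASFRs = 0.171 + 0.262 + 0.214 + 0.115 + 0.031 + 0.005 = 0.798
  TFR = 5 × 0.798 = 3.99
Difference = 3.915 − 3.99 = -0.075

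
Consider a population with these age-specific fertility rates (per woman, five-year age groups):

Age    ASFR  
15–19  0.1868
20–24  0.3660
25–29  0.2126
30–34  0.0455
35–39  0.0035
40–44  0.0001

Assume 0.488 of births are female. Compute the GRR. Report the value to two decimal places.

1.99

Proportion female at birth = 0.488.
Sum of ASFRs = 0.1868 + 0.3660 + 0.2126 + 0.0455 + 0.0035 + 0.0001 = 0.8145
TFR = 5 × 0.8145 = 4.0725
GRR = 0.488 × 4.0725 = 1.98738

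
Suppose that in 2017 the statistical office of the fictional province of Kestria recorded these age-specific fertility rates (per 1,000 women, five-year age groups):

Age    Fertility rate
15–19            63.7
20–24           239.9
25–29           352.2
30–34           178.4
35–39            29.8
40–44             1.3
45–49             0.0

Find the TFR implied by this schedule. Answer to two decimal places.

Sum of ASFRs = 63.7 + 239.9 + 352.2 + 178.4 + 29.8 + 1.3 + 0.0 = 865.3
TFR = 5 × 865.3 / 1000 = 4.3265

4.33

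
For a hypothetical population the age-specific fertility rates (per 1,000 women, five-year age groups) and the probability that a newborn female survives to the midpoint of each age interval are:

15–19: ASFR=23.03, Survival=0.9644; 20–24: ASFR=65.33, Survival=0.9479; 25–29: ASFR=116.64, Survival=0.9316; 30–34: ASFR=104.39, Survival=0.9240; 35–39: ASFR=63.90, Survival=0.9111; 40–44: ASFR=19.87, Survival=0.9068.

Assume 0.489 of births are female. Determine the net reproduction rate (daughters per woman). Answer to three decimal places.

Proportion female at birth = 0.489.
Each age group contributes 5 × ASFR × survival:
  15–19: 5 × 23.03/1000 × 0.9644 = 0.11105
  20–24: 5 × 65.33/1000 × 0.9479 = 0.30963
  25–29: 5 × 116.64/1000 × 0.9316 = 0.54331
  30–34: 5 × 104.39/1000 × 0.9240 = 0.48228
  35–39: 5 × 63.90/1000 × 0.9111 = 0.29110
  40–44: 5 × 19.87/1000 × 0.9068 = 0.09009
Sum = 1.82746
NRR = 0.489 × 1.82746 = 0.89363

0.894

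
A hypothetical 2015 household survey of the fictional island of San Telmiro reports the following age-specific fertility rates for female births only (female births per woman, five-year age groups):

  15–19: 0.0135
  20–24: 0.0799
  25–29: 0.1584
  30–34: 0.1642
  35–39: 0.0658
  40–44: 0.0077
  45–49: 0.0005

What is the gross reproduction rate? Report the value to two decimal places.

Sum of female ASFRs = 0.0135 + 0.0799 + 0.1584 + 0.1642 + 0.0658 + 0.0077 + 0.0005 = 0.4900
GRR = 5 × 0.4900 = 2.45

2.45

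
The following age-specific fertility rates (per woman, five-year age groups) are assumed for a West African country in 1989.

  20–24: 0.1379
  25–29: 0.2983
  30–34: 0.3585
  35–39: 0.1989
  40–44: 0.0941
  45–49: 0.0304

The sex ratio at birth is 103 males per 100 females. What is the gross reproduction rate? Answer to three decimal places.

Proportion female at birth = 100 / (100 + 103) = 0.49261.
Sum of ASFRs = 0.1379 + 0.2983 + 0.3585 + 0.1989 + 0.0941 + 0.0304 = 1.1181
TFR = 5 × 1.1181 = 5.5905
GRR = 0.49261 × 5.5905 = 2.75394

2.754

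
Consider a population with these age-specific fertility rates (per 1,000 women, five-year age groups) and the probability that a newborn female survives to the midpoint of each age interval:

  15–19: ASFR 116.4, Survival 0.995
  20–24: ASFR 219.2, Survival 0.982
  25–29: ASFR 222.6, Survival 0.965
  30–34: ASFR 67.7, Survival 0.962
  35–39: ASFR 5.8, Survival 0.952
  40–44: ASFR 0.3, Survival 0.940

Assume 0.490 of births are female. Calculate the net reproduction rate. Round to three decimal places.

Proportion female at birth = 0.490.
Each age group contributes 5 × ASFR × survival:
  15–19: 5 × 116.4/1000 × 0.995 = 0.57909
  20–24: 5 × 219.2/1000 × 0.982 = 1.07627
  25–29: 5 × 222.6/1000 × 0.965 = 1.07405
  30–34: 5 × 67.7/1000 × 0.962 = 0.32564
  35–39: 5 × 5.8/1000 × 0.952 = 0.02761
  40–44: 5 × 0.3/1000 × 0.940 = 0.00141
Sum = 3.08407
NRR = 0.490 × 3.08407 = 1.51119
With NRR above 1 the population is above replacement fertility.

1.511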